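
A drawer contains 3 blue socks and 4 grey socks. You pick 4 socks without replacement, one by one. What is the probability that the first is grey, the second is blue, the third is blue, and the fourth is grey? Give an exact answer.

Multiply the probability of each draw given the previous ones:
P = 4/7 × 3/6 × 2/5 × 3/4 = 72/840 = 3/35.

3/35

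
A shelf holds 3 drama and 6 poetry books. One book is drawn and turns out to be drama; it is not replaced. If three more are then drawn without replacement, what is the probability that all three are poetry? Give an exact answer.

After the first draw, 6 of the remaining 8 books are poetry.
P = 6/8 × 5/7 × 4/6 = 120/336 = 5/14.

5/14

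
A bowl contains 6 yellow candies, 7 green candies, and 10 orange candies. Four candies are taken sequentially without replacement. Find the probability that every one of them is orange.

P(all orange) = 10/23 × 9/22 × 8/21 × 7/20 = 5040/212520 = 6/253.

6/253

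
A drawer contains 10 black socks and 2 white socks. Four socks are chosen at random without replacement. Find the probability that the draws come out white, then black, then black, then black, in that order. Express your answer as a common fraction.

4/33

Chain rule:
P = 2/12 × 10/11 × 9/10 × 8/9 = 1440/11880 = 4/33.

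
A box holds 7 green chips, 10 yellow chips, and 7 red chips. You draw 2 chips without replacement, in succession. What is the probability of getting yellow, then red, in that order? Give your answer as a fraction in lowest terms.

35/276

Each draw changes the counts, so multiply the conditional probabilities along the sequence:
P = 10/24 × 7/23 = 70/552 = 35/276.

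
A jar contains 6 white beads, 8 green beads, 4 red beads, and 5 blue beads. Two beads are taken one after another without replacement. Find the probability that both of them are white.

P(all white) = 6/23 × 5/22 = 30/506 = 15/253.

15/253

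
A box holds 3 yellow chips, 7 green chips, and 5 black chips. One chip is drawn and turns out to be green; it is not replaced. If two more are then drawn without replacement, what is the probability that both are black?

After the first draw, 5 of the remaining 14 chips are black.
P = 5/14 × 4/13 = 20/182 = 10/91.

10/91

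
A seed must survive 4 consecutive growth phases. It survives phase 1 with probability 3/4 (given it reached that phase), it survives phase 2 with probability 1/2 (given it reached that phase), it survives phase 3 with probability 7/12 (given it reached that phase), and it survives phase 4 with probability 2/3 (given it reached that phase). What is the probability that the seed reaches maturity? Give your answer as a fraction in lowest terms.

Multiplying along the chain,
P = 3/4 × 1/2 × 7/12 × 2/3 = 42/288 = 7/48.

7/48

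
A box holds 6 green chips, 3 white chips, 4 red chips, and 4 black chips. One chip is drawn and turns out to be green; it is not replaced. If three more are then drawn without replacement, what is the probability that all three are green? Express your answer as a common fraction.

1/56

After the first draw, 5 of the remaining 16 chips are green.
P = 5/16 × 4/15 × 3/14 = 60/3360 = 1/56.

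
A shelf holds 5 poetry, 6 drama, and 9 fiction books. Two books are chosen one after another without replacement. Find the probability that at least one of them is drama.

99/190

P(no drama) = 14/20 × 13/19 = 182/380 = 91/190.
P(at least one) = 1 − 91/190 = 99/190.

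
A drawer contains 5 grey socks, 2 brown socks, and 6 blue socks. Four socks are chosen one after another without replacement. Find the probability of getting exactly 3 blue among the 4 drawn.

One ordering (blue drawn first) has probability 6/13 × 5/12 × 4/11 × 7/10 = 840/17160 = 7/143.
There are C(4,3) = 4 such orderings, each equally likely, so P = 4 × 7/143 = 28/143.

28/143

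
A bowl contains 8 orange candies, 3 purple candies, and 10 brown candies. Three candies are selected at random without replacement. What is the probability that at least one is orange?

P(no orange) = 13/21 × 12/20 × 11/19 = 1716/7980 = 143/665.
P(at least one) = 1 − 143/665 = 522/665.

522/665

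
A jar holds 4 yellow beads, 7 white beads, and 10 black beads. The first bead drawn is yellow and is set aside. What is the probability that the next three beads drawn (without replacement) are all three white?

7/228

After the first draw, 7 of the remaining 20 beads are white.
P = 7/20 × 6/19 × 5/18 = 210/6840 = 7/228.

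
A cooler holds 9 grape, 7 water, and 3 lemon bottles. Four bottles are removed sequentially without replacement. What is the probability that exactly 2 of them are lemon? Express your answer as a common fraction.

30/323

One ordering (lemon drawn first) has probability 3/19 × 2/18 × 16/17 × 15/16 = 1440/93024 = 5/323.
There are C(4,2) = 6 such orderings, each equally likely, so P = 6 × 5/323 = 30/323.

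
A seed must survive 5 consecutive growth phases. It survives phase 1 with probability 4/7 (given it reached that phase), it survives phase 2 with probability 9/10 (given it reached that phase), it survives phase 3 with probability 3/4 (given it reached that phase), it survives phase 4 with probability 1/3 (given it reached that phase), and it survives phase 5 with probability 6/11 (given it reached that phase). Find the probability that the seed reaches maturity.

27/385

The events are sequential, so multiply the conditional probabilities:
P = 4/7 × 9/10 × 3/4 × 1/3 × 6/11 = 648/9240 = 27/385.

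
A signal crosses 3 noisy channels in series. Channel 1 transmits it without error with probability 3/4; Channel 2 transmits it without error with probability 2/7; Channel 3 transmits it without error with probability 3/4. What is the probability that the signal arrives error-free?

Each stage is reached only if all earlier stages succeed, so
P = 3/4 × 2/7 × 3/4 = 18/112 = 9/56.

9/56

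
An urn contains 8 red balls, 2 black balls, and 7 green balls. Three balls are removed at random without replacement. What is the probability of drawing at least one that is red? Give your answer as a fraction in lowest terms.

P(no red) = 9/17 × 8/16 × 7/15 = 504/4080 = 21/170.
P(at least one) = 1 − 21/170 = 149/170.

149/170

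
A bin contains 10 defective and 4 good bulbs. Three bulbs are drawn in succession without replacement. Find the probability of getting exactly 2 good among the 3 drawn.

One ordering (good drawn first) has probability 4/14 × 3/13 × 10/12 = 120/2184 = 5/91.
There are C(3,2) = 3 such orderings, each equally likely, so P = 3 × 5/91 = 15/91.

15/91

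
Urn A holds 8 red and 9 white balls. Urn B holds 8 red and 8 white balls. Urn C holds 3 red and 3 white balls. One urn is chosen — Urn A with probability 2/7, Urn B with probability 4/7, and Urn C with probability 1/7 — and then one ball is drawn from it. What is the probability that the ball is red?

117/238

From Urn A: P(red) = 8/17.
From Urn B: P(red) = 8/16.
From Urn C: P(red) = 3/6.
Total probability = (2/7)(8/17) + (4/7)(8/16) + (1/7)(3/6) = 117/238.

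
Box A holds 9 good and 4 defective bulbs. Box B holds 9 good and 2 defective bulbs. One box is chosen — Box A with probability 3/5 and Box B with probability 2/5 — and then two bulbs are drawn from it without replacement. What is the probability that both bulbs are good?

From Box A: P(both good) = (9/13)(8/12) = 6/13.
From Box B: P(both good) = (9/11)(8/10) = 36/55.
Total probability = (3/5)(6/13) + (2/5)(36/55) = 1926/3575.

1926/3575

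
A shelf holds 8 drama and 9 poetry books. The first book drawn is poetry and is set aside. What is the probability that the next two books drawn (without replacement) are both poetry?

With the first book removed, 8 poetry remain out of 16.
P = 8/16 × 7/15 = 56/240 = 7/30.

7/30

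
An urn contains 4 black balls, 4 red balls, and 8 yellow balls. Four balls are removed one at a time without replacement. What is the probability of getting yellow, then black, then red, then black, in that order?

Multiply the probability of each draw given the previous ones:
P = 8/16 × 4/15 × 4/14 × 3/13 = 384/43680 = 4/455.

4/455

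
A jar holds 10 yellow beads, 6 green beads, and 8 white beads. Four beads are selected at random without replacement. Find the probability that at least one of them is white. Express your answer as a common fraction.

629/759

P(no white) = 16/24 × 15/23 × 14/22 × 13/21 = 43680/255024 = 130/759.
P(at least one) = 1 − 130/759 = 629/759.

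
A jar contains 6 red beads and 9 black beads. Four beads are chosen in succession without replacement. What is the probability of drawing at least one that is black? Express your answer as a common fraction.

90/91

P(no black) = 6/15 × 5/14 × 4/13 × 3/12 = 360/32760 = 1/91.
P(at least one) = 1 − 1/91 = 90/91.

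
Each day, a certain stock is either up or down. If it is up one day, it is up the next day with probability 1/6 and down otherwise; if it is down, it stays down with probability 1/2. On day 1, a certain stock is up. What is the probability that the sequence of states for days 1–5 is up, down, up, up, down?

25/432

Day 1 is given. For each transition, use the conditional probability from the current state:
P(down | up) = 5/6; P(up | down) = 1/2; P(up | up) = 1/6; P(down | up) = 5/6.
P = 5/6 × 1/2 × 1/6 × 5/6 = 25/432.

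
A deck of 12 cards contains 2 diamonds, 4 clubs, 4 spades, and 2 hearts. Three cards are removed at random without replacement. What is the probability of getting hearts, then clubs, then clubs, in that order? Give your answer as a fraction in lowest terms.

Each draw changes the counts, so multiply the conditional probabilities along the sequence:
P = 2/12 × 4/11 × 3/10 = 24/1320 = 1/55.

1/55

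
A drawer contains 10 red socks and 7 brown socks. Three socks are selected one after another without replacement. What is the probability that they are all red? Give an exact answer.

P(every draw is red) = 10/17 × 9/16 × 8/15 = 720/4080 = 3/17.

3/17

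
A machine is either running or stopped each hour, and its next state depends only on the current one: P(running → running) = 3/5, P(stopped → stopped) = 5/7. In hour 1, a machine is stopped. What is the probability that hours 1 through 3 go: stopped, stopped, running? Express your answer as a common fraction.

10/49

Hour 1 is given. For each transition, use the conditional probability from the current state:
P(stopped | stopped) = 5/7; P(running | stopped) = 2/7.
P = 5/7 × 2/7 = 10/49.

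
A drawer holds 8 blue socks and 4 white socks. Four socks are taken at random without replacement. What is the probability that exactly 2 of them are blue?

56/165

One ordering (blue drawn first) has probability 8/12 × 7/11 × 4/10 × 3/9 = 672/11880 = 28/495.
There are C(4,2) = 6 such orderings, each equally likely, so P = 6 × 28/495 = 56/165.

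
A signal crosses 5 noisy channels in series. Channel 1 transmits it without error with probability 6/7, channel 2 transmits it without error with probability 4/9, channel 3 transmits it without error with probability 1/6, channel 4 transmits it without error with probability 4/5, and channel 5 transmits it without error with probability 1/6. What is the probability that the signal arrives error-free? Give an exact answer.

The events are sequential, so multiply the conditional probabilities:
P = 6/7 × 4/9 × 1/6 × 4/5 × 1/6 = 96/11340 = 8/945.

8/945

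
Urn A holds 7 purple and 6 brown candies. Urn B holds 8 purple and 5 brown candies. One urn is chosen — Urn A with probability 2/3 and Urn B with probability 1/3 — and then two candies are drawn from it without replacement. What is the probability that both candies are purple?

From Urn A: P(both purple) = (7/13)(6/12) = 7/26.
From Urn B: P(both purple) = (8/13)(7/12) = 14/39.
Total probability = (2/3)(7/26) + (1/3)(14/39) = 35/117.

35/117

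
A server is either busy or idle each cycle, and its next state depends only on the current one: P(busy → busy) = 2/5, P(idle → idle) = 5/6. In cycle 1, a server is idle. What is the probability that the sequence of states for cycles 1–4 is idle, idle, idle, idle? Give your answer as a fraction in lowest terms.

Cycle 1 is given. For each transition, use the conditional probability from the current state:
P(idle | idle) = 5/6; P(idle | idle) = 5/6; P(idle | idle) = 5/6.
P = 5/6 × 5/6 × 5/6 = 125/216.

125/216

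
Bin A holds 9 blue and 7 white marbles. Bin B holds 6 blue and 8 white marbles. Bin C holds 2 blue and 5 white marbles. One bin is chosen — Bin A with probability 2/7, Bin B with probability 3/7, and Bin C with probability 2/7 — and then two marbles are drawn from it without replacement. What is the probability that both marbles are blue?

From Bin A: P(both blue) = (9/16)(8/15) = 3/10.
From Bin B: P(both blue) = (6/14)(5/13) = 15/91.
From Bin C: P(both blue) = (2/7)(1/6) = 1/21.
Total probability = (2/7)(3/10) + (3/7)(15/91) + (2/7)(1/21) = 232/1365.

232/1365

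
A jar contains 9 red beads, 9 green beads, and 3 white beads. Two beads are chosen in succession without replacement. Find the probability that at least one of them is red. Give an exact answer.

P(no red) = 12/21 × 11/20 = 132/420 = 11/35.
P(at least one) = 1 − 11/35 = 24/35.

24/35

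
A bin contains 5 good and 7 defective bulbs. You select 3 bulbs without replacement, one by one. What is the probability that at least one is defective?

21/22

P(no defective) = 5/12 × 4/11 × 3/10 = 60/1320 = 1/22.
P(at least one) = 1 − 1/22 = 21/22.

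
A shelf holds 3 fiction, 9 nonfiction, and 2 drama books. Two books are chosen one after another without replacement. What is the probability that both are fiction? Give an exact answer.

3/91

P(all fiction) = 3/14 × 2/13 = 6/182 = 3/91.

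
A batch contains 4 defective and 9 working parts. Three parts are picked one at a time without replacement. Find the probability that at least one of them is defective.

P(no defective) = 9/13 × 8/12 × 7/11 = 504/1716 = 42/143.
P(at least one) = 1 − 42/143 = 101/143.

101/143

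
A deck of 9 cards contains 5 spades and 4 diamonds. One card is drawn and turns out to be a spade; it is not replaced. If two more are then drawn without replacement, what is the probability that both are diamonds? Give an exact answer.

3/14

With the first card removed, 4 diamonds remain out of 8.
P = 4/8 × 3/7 = 12/56 = 3/14.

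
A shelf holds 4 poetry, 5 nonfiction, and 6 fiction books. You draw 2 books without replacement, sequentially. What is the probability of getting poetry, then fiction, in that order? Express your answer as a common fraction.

Multiply the probability of each draw given the previous ones:
P = 4/15 × 6/14 = 24/210 = 4/35.

4/35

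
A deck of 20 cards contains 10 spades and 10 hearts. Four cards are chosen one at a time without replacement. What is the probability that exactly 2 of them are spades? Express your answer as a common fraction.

One ordering (spades drawn first) has probability 10/20 × 9/19 × 10/18 × 9/17 = 8100/116280 = 45/646.
There are C(4,2) = 6 such orderings, each equally likely, so P = 6 × 45/646 = 135/323.

135/323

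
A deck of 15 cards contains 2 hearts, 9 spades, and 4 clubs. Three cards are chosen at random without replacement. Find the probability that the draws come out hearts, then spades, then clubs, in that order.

12/455

Chain rule:
P = 2/15 × 9/14 × 4/13 = 72/2730 = 12/455.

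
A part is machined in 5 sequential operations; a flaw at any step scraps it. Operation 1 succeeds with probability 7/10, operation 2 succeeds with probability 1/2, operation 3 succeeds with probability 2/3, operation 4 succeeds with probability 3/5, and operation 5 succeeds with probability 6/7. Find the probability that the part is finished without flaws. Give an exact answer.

3/25

Multiplying along the chain,
P = 7/10 × 1/2 × 2/3 × 3/5 × 6/7 = 252/2100 = 3/25.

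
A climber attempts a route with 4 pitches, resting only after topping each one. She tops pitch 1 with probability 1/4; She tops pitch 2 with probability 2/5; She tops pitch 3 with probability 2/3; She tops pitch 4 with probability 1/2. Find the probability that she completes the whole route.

Multiplying along the chain,
P = 1/4 × 2/5 × 2/3 × 1/2 = 4/120 = 1/30.

1/30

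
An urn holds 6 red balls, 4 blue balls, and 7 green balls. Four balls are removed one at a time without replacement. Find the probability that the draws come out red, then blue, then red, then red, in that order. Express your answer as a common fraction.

Each draw changes the counts, so multiply the conditional probabilities along the sequence:
P = 6/17 × 4/16 × 5/15 × 4/14 = 480/57120 = 1/119.

1/119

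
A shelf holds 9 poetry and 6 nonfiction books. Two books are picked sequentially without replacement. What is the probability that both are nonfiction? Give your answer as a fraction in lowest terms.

1/7

P(all nonfiction) = 6/15 × 5/14 = 30/210 = 1/7.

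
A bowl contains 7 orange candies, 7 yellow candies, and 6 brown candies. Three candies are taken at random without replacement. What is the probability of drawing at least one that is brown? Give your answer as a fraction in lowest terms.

194/285

P(no brown) = 14/20 × 13/19 × 12/18 = 2184/6840 = 91/285.
P(at least one) = 1 − 91/285 = 194/285.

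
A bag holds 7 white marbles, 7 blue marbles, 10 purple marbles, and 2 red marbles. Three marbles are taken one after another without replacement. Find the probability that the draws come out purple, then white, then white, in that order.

7/260

Each draw changes the counts, so multiply the conditional probabilities along the sequence:
P = 10/26 × 7/25 × 6/24 = 420/15600 = 7/260.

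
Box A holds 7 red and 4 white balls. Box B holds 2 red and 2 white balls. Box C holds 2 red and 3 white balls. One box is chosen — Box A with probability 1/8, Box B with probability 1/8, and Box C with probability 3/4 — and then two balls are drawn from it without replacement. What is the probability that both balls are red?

From Box A: P(both red) = (7/11)(6/10) = 21/55.
From Box B: P(both red) = (2/4)(1/3) = 1/6.
From Box C: P(both red) = (2/5)(1/4) = 1/10.
Total probability = (1/8)(21/55) + (1/8)(1/6) + (3/4)(1/10) = 379/2640.

379/2640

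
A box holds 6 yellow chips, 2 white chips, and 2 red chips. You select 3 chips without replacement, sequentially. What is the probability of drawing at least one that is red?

P(no red) = 8/10 × 7/9 × 6/8 = 336/720 = 7/15.
P(at least one) = 1 − 7/15 = 8/15.

8/15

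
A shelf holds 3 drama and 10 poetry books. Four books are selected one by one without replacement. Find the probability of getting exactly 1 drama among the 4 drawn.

72/143

One ordering (drama drawn first) has probability 3/13 × 10/12 × 9/11 × 8/10 = 2160/17160 = 18/143.
There are C(4,1) = 4 such orderings, each equally likely, so P = 4 × 18/143 = 72/143.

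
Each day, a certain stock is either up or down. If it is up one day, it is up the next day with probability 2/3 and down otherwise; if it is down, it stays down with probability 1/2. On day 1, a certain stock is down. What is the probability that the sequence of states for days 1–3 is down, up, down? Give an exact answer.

Day 1 is given. For each transition, use the conditional probability from the current state:
P(up | down) = 1/2; P(down | up) = 1/3.
P = 1/2 × 1/3 = 1/6.

1/6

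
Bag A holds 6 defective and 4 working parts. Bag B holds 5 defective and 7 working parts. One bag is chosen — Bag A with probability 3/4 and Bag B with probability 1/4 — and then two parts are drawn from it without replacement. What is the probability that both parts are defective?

From Bag A: P(both defective) = (6/10)(5/9) = 1/3.
From Bag B: P(both defective) = (5/12)(4/11) = 5/33.
Total probability = (3/4)(1/3) + (1/4)(5/33) = 19/66.

19/66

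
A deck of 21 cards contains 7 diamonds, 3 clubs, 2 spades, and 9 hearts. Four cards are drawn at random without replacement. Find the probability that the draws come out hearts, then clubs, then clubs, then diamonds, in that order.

1/380

Multiply the probability of each draw given the previous ones:
P = 9/21 × 3/20 × 2/19 × 7/18 = 378/143640 = 1/380.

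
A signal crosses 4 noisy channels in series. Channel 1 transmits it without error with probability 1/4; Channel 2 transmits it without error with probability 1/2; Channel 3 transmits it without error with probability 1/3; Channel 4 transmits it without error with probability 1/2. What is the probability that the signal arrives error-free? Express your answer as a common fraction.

Each stage is reached only if all earlier stages succeed, so
P = 1/4 × 1/2 × 1/3 × 1/2 = 1/48.

1/48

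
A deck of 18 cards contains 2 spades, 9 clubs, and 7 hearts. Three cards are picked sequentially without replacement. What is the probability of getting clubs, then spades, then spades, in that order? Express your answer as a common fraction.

Multiply the probability of each draw given the previous ones:
P = 9/18 × 2/17 × 1/16 = 18/4896 = 1/272.

1/272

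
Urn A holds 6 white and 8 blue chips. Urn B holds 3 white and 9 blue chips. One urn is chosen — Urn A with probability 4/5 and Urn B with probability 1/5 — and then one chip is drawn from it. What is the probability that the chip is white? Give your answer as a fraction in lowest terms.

11/28

From Urn A: P(white) = 6/14.
From Urn B: P(white) = 3/12.
Total probability = (4/5)(6/14) + (1/5)(3/12) = 11/28.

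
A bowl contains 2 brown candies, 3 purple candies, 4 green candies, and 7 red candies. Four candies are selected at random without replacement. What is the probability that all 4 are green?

1/1820

P(every draw is green) = 4/16 × 3/15 × 2/14 × 1/13 = 24/43680 = 1/1820.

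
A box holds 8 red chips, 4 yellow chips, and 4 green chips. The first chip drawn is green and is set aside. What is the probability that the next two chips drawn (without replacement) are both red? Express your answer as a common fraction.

After the first draw, 8 of the remaining 15 chips are red.
P = 8/15 × 7/14 = 56/210 = 4/15.

4/15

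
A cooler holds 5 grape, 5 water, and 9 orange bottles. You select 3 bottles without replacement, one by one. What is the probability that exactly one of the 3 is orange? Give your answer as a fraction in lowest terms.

One ordering (orange drawn first) has probability 9/19 × 10/18 × 9/17 = 810/5814 = 45/323.
There are C(3,1) = 3 such orderings, each equally likely, so P = 3 × 45/323 = 135/323.

135/323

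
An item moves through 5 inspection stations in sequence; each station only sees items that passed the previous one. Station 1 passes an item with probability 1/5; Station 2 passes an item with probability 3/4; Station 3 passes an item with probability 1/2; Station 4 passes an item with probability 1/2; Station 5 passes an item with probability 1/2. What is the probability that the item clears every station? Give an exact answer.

3/160

Multiplying along the chain,
P = 1/5 × 3/4 × 1/2 × 1/2 × 1/2 = 3/160.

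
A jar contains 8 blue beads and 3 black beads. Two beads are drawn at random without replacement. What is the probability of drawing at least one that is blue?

52/55

P(no blue) = 3/11 × 2/10 = 6/110 = 3/55.
P(at least one) = 1 − 3/55 = 52/55.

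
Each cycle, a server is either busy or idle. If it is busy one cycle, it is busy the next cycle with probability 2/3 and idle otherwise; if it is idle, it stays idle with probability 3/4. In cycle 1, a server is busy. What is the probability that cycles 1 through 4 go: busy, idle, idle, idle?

3/16

Cycle 1 is given. For each transition, use the conditional probability from the current state:
P(idle | busy) = 1/3; P(idle | idle) = 3/4; P(idle | idle) = 3/4.
P = 1/3 × 3/4 × 3/4 = 9/48 = 3/16.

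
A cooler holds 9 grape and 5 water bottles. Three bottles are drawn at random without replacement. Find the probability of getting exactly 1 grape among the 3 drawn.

One ordering (grape drawn first) has probability 9/14 × 5/13 × 4/12 = 180/2184 = 15/182.
There are C(3,1) = 3 such orderings, each equally likely, so P = 3 × 15/182 = 45/182.

45/182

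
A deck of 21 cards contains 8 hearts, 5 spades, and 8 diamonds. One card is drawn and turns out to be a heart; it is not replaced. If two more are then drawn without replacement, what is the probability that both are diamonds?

14/95

With the first card removed, 8 diamonds remain out of 20.
P = 8/20 × 7/19 = 56/380 = 14/95.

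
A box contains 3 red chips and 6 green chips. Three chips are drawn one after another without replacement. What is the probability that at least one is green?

83/84

P(no green) = 3/9 × 2/8 × 1/7 = 6/504 = 1/84.
P(at least one) = 1 − 1/84 = 83/84.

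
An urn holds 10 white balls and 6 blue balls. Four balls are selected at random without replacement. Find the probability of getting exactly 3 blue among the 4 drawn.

One ordering (blue drawn first) has probability 6/16 × 5/15 × 4/14 × 10/13 = 1200/43680 = 5/182.
There are C(4,3) = 4 such orderings, each equally likely, so P = 4 × 5/182 = 10/91.

10/91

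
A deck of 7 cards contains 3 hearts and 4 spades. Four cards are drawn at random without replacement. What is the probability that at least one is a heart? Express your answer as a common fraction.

34/35

P(no hearts) = 4/7 × 3/6 × 2/5 × 1/4 = 24/840 = 1/35.
P(at least one) = 1 − 1/35 = 34/35.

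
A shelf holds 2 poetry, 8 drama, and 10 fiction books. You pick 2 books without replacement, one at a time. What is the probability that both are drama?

P(every draw is drama) = 8/20 × 7/19 = 56/380 = 14/95.

14/95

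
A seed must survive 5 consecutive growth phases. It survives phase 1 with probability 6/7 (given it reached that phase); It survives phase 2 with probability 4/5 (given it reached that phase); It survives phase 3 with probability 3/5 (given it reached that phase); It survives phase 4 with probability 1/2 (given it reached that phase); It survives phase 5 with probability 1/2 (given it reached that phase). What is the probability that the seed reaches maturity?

18/175

Each stage is reached only if all earlier stages succeed, so
P = 6/7 × 4/5 × 3/5 × 1/2 × 1/2 = 72/700 = 18/175.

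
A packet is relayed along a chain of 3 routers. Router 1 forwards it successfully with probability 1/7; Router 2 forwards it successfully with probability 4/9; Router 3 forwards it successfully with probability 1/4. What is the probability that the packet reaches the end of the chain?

Multiplying along the chain,
P = 1/7 × 4/9 × 1/4 = 4/252 = 1/63.

1/63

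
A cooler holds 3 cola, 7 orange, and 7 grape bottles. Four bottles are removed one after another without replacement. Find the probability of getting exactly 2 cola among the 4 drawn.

One ordering (cola drawn first) has probability 3/17 × 2/16 × 14/15 × 13/14 = 1092/57120 = 13/680.
There are C(4,2) = 6 such orderings, each equally likely, so P = 6 × 13/680 = 39/340.

39/340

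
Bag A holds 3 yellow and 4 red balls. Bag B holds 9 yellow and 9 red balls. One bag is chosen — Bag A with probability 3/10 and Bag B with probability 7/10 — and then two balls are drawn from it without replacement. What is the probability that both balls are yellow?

From Bag A: P(both yellow) = (3/7)(2/6) = 1/7.
From Bag B: P(both yellow) = (9/18)(8/17) = 4/17.
Total probability = (3/10)(1/7) + (7/10)(4/17) = 247/1190.

247/1190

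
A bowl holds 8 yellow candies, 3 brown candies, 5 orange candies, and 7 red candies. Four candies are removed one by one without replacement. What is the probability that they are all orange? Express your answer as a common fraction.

1/1771

P(all orange) = 5/23 × 4/22 × 3/21 × 2/20 = 120/212520 = 1/1771.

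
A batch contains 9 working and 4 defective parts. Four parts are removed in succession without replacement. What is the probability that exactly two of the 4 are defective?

216/715

One ordering (defective drawn first) has probability 4/13 × 3/12 × 9/11 × 8/10 = 864/17160 = 36/715.
There are C(4,2) = 6 such orderings, each equally likely, so P = 6 × 36/715 = 216/715.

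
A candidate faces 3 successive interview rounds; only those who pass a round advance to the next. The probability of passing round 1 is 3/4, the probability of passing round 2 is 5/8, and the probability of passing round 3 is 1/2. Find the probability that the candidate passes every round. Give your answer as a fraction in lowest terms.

Each stage is reached only if all earlier stages succeed, so
P = 3/4 × 5/8 × 1/2 = 15/64.

15/64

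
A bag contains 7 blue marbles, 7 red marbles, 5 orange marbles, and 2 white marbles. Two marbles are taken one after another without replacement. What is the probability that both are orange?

P(every draw is orange) = 5/21 × 4/20 = 20/420 = 1/21.

1/21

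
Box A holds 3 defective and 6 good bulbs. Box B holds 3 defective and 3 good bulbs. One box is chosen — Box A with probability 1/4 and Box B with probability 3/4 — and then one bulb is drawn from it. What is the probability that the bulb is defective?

11/24

From Box A: P(defective) = 3/9.
From Box B: P(defective) = 3/6.
Total probability = (1/4)(3/9) + (3/4)(3/6) = 11/24.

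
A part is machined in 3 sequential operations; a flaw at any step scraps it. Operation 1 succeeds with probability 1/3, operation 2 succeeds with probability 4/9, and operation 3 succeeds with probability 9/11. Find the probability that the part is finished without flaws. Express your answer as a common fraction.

Multiplying along the chain,
P = 1/3 × 4/9 × 9/11 = 36/297 = 4/33.

4/33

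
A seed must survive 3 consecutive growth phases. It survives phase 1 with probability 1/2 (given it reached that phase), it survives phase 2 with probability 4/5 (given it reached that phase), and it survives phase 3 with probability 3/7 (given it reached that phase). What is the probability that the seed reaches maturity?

6/35

Multiplying along the chain,
P = 1/2 × 4/5 × 3/7 = 12/70 = 6/35.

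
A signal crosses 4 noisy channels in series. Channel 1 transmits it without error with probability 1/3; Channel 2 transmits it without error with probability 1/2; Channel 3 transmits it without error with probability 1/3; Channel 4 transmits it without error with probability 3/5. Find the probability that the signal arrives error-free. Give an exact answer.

Each stage is reached only if all earlier stages succeed, so
P = 1/3 × 1/2 × 1/3 × 3/5 = 3/90 = 1/30.

1/30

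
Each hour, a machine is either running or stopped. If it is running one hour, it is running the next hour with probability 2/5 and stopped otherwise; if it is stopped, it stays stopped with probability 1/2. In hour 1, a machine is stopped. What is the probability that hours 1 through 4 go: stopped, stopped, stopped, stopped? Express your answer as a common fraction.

Hour 1 is given. For each transition, use the conditional probability from the current state:
P(stopped | stopped) = 1/2; P(stopped | stopped) = 1/2; P(stopped | stopped) = 1/2.
P = 1/2 × 1/2 × 1/2 = 1/8.

1/8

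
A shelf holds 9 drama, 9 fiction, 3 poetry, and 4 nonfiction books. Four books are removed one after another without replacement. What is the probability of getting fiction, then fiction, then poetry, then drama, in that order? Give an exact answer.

81/12650

Each draw changes the counts, so multiply the conditional probabilities along the sequence:
P = 9/25 × 8/24 × 3/23 × 9/22 = 1944/303600 = 81/12650.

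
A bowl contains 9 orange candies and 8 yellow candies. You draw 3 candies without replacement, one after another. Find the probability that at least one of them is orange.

P(no orange) = 8/17 × 7/16 × 6/15 = 336/4080 = 7/85.
P(at least one) = 1 − 7/85 = 78/85.

78/85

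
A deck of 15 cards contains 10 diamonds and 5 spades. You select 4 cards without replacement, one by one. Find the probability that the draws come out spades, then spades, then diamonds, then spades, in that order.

Each draw changes the counts, so multiply the conditional probabilities along the sequence:
P = 5/15 × 4/14 × 10/13 × 3/12 = 600/32760 = 5/273.

5/273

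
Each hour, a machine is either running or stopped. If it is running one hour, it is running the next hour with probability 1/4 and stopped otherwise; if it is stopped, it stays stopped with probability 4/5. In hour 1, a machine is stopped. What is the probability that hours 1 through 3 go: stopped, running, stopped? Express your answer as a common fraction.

Hour 1 is given. For each transition, use the conditional probability from the current state:
P(running | stopped) = 1/5; P(stopped | running) = 3/4.
P = 1/5 × 3/4 = 3/20.

3/20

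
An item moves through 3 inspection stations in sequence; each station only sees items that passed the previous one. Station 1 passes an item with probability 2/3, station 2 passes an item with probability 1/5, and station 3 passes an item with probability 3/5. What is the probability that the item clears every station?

2/25

Each stage is reached only if all earlier stages succeed, so
P = 2/3 × 1/5 × 3/5 = 6/75 = 2/25.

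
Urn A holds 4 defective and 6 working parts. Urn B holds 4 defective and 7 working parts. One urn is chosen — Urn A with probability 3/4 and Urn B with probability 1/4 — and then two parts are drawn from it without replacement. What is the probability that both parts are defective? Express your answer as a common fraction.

7/55

From Urn A: P(both defective) = (4/10)(3/9) = 2/15.
From Urn B: P(both defective) = (4/11)(3/10) = 6/55.
Total probability = (3/4)(2/15) + (1/4)(6/55) = 7/55.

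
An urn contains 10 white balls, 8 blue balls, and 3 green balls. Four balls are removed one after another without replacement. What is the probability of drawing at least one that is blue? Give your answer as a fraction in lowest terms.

P(no blue) = 13/21 × 12/20 × 11/19 × 10/18 = 17160/143640 = 143/1197.
P(at least one) = 1 − 143/1197 = 1054/1197.

1054/1197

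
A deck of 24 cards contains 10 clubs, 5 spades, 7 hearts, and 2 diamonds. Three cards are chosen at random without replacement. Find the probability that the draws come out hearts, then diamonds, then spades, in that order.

Chain rule:
P = 7/24 × 2/23 × 5/22 = 70/12144 = 35/6072.

35/6072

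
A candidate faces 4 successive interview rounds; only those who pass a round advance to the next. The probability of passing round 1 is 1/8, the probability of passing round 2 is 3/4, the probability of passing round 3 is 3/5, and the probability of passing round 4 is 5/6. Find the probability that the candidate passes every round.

Multiplying along the chain,
P = 1/8 × 3/4 × 3/5 × 5/6 = 45/960 = 3/64.

3/64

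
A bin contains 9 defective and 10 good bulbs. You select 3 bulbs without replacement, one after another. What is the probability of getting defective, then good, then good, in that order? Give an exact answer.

45/323

Multiply the probability of each draw given the previous ones:
P = 9/19 × 10/18 × 9/17 = 810/5814 = 45/323.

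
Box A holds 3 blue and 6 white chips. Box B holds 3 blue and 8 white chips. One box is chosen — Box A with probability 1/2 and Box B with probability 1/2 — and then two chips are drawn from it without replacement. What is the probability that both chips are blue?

91/1320

From Box A: P(both blue) = (3/9)(2/8) = 1/12.
From Box B: P(both blue) = (3/11)(2/10) = 3/55.
Total probability = (1/2)(1/12) + (1/2)(3/55) = 91/1320.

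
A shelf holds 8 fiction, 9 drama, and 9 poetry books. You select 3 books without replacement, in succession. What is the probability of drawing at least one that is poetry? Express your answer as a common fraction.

48/65

P(no poetry) = 17/26 × 16/25 × 15/24 = 4080/15600 = 17/65.
P(at least one) = 1 − 17/65 = 48/65.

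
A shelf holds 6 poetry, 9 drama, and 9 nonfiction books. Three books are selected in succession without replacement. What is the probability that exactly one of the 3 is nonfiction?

945/2024

One ordering (nonfiction drawn first) has probability 9/24 × 15/23 × 14/22 = 1890/12144 = 315/2024.
There are C(3,1) = 3 such orderings, each equally likely, so P = 3 × 315/2024 = 945/2024.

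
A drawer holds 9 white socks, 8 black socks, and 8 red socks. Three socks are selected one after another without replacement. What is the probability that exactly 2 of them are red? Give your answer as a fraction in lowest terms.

119/575

One ordering (red drawn first) has probability 8/25 × 7/24 × 17/23 = 952/13800 = 119/1725.
There are C(3,2) = 3 such orderings, each equally likely, so P = 3 × 119/1725 = 119/575.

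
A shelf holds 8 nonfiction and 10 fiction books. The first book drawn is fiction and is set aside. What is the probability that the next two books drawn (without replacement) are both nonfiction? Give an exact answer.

After the first draw, 8 of the remaining 17 books are nonfiction.
P = 8/17 × 7/16 = 56/272 = 7/34.

7/34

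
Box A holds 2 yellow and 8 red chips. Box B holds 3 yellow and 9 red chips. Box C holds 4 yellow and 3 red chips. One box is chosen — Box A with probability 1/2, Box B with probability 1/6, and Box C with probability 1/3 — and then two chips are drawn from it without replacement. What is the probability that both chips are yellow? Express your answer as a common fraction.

1579/13860

From Box A: P(both yellow) = (2/10)(1/9) = 1/45.
From Box B: P(both yellow) = (3/12)(2/11) = 1/22.
From Box C: P(both yellow) = (4/7)(3/6) = 2/7.
Total probability = (1/2)(1/45) + (1/6)(1/22) + (1/3)(2/7) = 1579/13860.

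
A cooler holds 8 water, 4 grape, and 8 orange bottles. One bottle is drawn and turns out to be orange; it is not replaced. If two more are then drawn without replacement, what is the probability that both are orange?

7/57

After the first draw, 7 of the remaining 19 bottles are orange.
P = 7/19 × 6/18 = 42/342 = 7/57.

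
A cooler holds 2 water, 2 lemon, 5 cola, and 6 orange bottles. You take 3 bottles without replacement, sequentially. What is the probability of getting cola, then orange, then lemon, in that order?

2/91

Each draw changes the counts, so multiply the conditional probabilities along the sequence:
P = 5/15 × 6/14 × 2/13 = 60/2730 = 2/91.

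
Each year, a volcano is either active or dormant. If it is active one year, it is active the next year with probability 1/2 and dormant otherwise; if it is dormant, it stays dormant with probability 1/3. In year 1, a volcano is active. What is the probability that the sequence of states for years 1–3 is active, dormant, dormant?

1/6

Year 1 is given. For each transition, use the conditional probability from the current state:
P(dormant | active) = 1/2; P(dormant | dormant) = 1/3.
P = 1/2 × 1/3 = 1/6.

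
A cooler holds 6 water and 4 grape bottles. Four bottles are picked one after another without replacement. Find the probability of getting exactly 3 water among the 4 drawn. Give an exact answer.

8/21

One ordering (water drawn first) has probability 6/10 × 5/9 × 4/8 × 4/7 = 480/5040 = 2/21.
There are C(4,3) = 4 such orderings, each equally likely, so P = 4 × 2/21 = 8/21.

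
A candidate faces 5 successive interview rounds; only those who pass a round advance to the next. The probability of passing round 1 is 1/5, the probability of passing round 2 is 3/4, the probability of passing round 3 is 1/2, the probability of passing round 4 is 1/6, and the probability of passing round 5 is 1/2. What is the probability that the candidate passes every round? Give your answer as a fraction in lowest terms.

1/160

The events are sequential, so multiply the conditional probabilities:
P = 1/5 × 3/4 × 1/2 × 1/6 × 1/2 = 3/480 = 1/160.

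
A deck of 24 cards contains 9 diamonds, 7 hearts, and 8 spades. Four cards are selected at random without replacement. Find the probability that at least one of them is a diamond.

P(no diamonds) = 15/24 × 14/23 × 13/22 × 12/21 = 32760/255024 = 65/506.
P(at least one) = 1 − 65/506 = 441/506.

441/506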